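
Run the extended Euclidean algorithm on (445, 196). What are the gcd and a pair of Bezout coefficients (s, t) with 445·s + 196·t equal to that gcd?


Euclidean algorithm on (445, 196) — divide until remainder is 0:
  445 = 2 · 196 + 53
  196 = 3 · 53 + 37
  53 = 1 · 37 + 16
  37 = 2 · 16 + 5
  16 = 3 · 5 + 1
  5 = 5 · 1 + 0
gcd(445, 196) = 1.
Track Bezout coefficients alongside the remainders: start with r₀ = 445 = a·1 + b·0 (s = 1, t = 0) and r₁ = 196 = a·0 + b·1 (s = 0, t = 1); each new remainder r_{k+1} = r_{k-1} − q_k·r_k inherits s_{k+1} = s_{k-1} − q_k·s_k, t_{k+1} = t_{k-1} − q_k·t_k, so r_k = a·s_k + b·t_k at every step:
  q = 2: r = 53, s = 1 − 2·0 = 1, t = 0 − 2·1 = -2  (check: 445·1 + 196·(-2) = 53)
  q = 3: r = 37, s = 0 − 3·1 = -3, t = 1 − 3·(-2) = 7  (check: 445·(-3) + 196·7 = 37)
  q = 1: r = 16, s = 1 − 1·(-3) = 4, t = -2 − 1·7 = -9  (check: 445·4 + 196·(-9) = 16)
  q = 2: r = 5, s = -3 − 2·4 = -11, t = 7 − 2·(-9) = 25  (check: 445·(-11) + 196·25 = 5)
  q = 3: r = 1, s = 4 − 3·(-11) = 37, t = -9 − 3·25 = -84  (check: 445·37 + 196·(-84) = 1)
The row with r = 1 (the gcd) gives the Bezout coefficients s = 37, t = -84.
Result: 445 · (37) + 196 · (-84) = 1.

gcd(445, 196) = 1; s = 37, t = -84 (check: 445·37 + 196·(-84) = 1).


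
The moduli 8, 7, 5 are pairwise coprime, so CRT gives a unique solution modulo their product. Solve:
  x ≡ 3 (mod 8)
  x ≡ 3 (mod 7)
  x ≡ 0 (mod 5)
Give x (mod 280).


Moduli 8, 7, 5 are pairwise coprime; by CRT there is a unique solution modulo M = 8 · 7 · 5 = 280.
Solve pairwise, accumulating the modulus:
  Start with x ≡ 3 (mod 8).
  Combine with x ≡ 3 (mod 7): since gcd(8, 7) = 1, we get a unique residue mod 56.
    Write x = 3 + 8·t and substitute into x ≡ 3 (mod 7): 8·t ≡ 3 − 3 = 0 (mod 7).
    Reduce coefficients mod 7: 1·t ≡ 0 (mod 7).
    So t ≡ 0 (mod 7).
    Then x = 3 + 8·0 = 3, valid modulo lcm(8, 7) = 56: x ≡ 3 (mod 56).
  Combine with x ≡ 0 (mod 5): since gcd(56, 5) = 1, we get a unique residue mod 280.
    Write x = 3 + 56·t and substitute into x ≡ 0 (mod 5): 56·t ≡ 0 − 3 = -3 (mod 5).
    Reduce coefficients mod 5: 1·t ≡ 2 (mod 5).
    So t ≡ 2 (mod 5).
    Then x = 3 + 56·2 = 115, valid modulo lcm(56, 5) = 280: x ≡ 115 (mod 280).
Verify: 115 mod 8 = 3 ✓, 115 mod 7 = 3 ✓, 115 mod 5 = 0 ✓.

x ≡ 115 (mod 280).


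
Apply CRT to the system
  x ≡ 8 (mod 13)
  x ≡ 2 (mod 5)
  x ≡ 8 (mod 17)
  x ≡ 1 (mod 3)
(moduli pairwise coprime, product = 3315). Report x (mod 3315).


Product of moduli M = 13 · 5 · 17 · 3 = 3315.
Merge one congruence at a time:
  Start: x ≡ 8 (mod 13).
  Combine with x ≡ 2 (mod 5); new modulus lcm = 65.
    Write x = 8 + 13·t and substitute into x ≡ 2 (mod 5): 13·t ≡ 2 − 8 = -6 (mod 5).
    Reduce coefficients mod 5: 3·t ≡ 4 (mod 5).
    The inverse of 3 mod 5 is 2 (since 3·2 = 6 = 1·5 + 1), so t ≡ 2·4 = 8 ≡ 3 (mod 5).
    Then x = 8 + 13·3 = 47, valid modulo lcm(13, 5) = 65: x ≡ 47 (mod 65).
  Combine with x ≡ 8 (mod 17); new modulus lcm = 1105.
    Write x = 47 + 65·t and substitute into x ≡ 8 (mod 17): 65·t ≡ 8 − 47 = -39 (mod 17).
    Reduce coefficients mod 17: 14·t ≡ 12 (mod 17).
    The inverse of 14 mod 17 is 11 (since 14·11 = 154 = 9·17 + 1), so t ≡ 11·12 = 132 ≡ 13 (mod 17).
    Then x = 47 + 65·13 = 892, valid modulo lcm(65, 17) = 1105: x ≡ 892 (mod 1105).
  Combine with x ≡ 1 (mod 3); new modulus lcm = 3315.
    Write x = 892 + 1105·t and substitute into x ≡ 1 (mod 3): 1105·t ≡ 1 − 892 = -891 (mod 3).
    Reduce coefficients mod 3: 1·t ≡ 0 (mod 3).
    So t ≡ 0 (mod 3).
    Then x = 892 + 1105·0 = 892, valid modulo lcm(1105, 3) = 3315: x ≡ 892 (mod 3315).
Verify against each original: 892 mod 13 = 8, 892 mod 5 = 2, 892 mod 17 = 8, 892 mod 3 = 1.

x ≡ 892 (mod 3315).


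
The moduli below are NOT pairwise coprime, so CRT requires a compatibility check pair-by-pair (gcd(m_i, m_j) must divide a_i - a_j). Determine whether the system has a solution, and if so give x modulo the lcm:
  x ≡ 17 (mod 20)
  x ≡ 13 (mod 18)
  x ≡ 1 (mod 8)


Moduli 20, 18, 8 are not pairwise coprime, so CRT works modulo lcm(m_i) when all pairwise compatibility conditions hold.
Pairwise compatibility: gcd(m_i, m_j) must divide a_i - a_j for every pair.
Merge one congruence at a time:
  Start: x ≡ 17 (mod 20).
  Combine with x ≡ 13 (mod 18): gcd(20, 18) = 2; 13 - 17 = -4, which IS divisible by 2, so compatible.
    Write x = 17 + 20·t and substitute into x ≡ 13 (mod 18): 20·t ≡ 13 − 17 = -4 (mod 18).
    Divide the congruence (and modulus) by g = 2: 10·t ≡ -2 (mod 9).
    Reduce coefficients mod 9: 1·t ≡ 7 (mod 9).
    So t ≡ 7 (mod 9).
    Then x = 17 + 20·7 = 157, valid modulo lcm(20, 18) = 180: x ≡ 157 (mod 180).
  Combine with x ≡ 1 (mod 8): gcd(180, 8) = 4; 1 - 157 = -156, which IS divisible by 4, so compatible.
    Write x = 157 + 180·t and substitute into x ≡ 1 (mod 8): 180·t ≡ 1 − 157 = -156 (mod 8).
    Divide the congruence (and modulus) by g = 4: 45·t ≡ -39 (mod 2).
    Reduce coefficients mod 2: 1·t ≡ 1 (mod 2).
    So t ≡ 1 (mod 2).
    Then x = 157 + 180·1 = 337, valid modulo lcm(180, 8) = 360: x ≡ 337 (mod 360).
Verify: 337 mod 20 = 17, 337 mod 18 = 13, 337 mod 8 = 1.

x ≡ 337 (mod 360).


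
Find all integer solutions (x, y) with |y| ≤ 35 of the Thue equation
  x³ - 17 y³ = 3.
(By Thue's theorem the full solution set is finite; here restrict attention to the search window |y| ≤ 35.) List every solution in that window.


The equation is x³ - 17y³ = 3. For fixed y, x³ = 17·y³ + 3, so a solution requires the RHS to be a perfect cube.
Strategy: iterate y from -35 to 35, compute RHS = 17·y³ + 3, and check whether it is a (positive or negative) perfect cube.
Check small values of y:
  y = 0: RHS = 3 is not a perfect cube.
  y = 1: RHS = 20 is not a perfect cube.
  y = -1: RHS = -14 is not a perfect cube.
  y = 2: RHS = 139 is not a perfect cube.
  y = -2: RHS = -133 is not a perfect cube.
  y = 3: RHS = 462 is not a perfect cube.
  y = -3: RHS = -456 is not a perfect cube.
Continuing the search up to |y| = 35 finds no solutions either.
No (x, y) in the scanned range satisfies the equation.

No integer solutions with |y| ≤ 35.


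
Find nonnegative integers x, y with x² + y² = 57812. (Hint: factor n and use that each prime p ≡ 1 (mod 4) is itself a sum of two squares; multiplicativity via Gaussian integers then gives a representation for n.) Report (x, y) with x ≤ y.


Step 1: Factor n = 57812 = 2^2 · 97 · 149.
Step 2: Check the mod-4 condition on each prime factor: 2 = 2 (special); 97 ≡ 1 (mod 4), exponent 1; 149 ≡ 1 (mod 4), exponent 1.
All primes ≡ 3 (mod 4) appear to even exponent (or don't appear), so by the two-squares theorem n IS expressible as a sum of two squares.
Step 3: Build a representation. Group n = k² · m with k = 2 and m = 97 · 149 = 14453 (a product of primes ≡ 1 (mod 4)); a representation of m scales to one of n via (k·x)² + (k·y)² = k²(x² + y²). Each prime p ≡ 1 (mod 4) is itself a sum of two squares; find a² by testing p − a² for a perfect square:
  97: 97 − 1² = 96, 97 − 2² = 93, 97 − 3² = 88, 97 − 4² = 81 = 9² ⇒ 97 = 4² + 9².
  149: 149 − 1² = 148, 149 − 2² = 145, 149 − 3² = 140, 149 − 4² = 133, 149 − 5² = 124, 149 − 6² = 113, 149 − 7² = 100 = 10² ⇒ 149 = 7² + 10².
  Combine using the Brahmagupta–Fibonacci identity (a² + b²)(c² + d²) = (ac − bd)² + (ad + bc)² = (ac + bd)² + (ad − bc)²:
  97 · 149 = 14453: from (4² + 9²)(7² + 10²), take (4·7 − 9·10, 4·10 + 9·7) = (28 − 90, 40 + 63) = (-62, 103); dropping signs (only squares matter) gives (62, 103); check 62² + 103² = 3844 + 10609 = 14453 ✓.
  Scale by k = 2: (2·62, 2·103) = (124, 206).
Step 4: Order so x ≤ y and verify: 124² + 206² = 15376 + 42436 = 57812 = n. ✓

n = 57812 = 124² + 206² (one valid representation with x ≤ y).


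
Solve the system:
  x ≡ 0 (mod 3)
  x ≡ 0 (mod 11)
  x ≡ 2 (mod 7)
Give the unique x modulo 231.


Moduli 3, 11, 7 are pairwise coprime; by CRT there is a unique solution modulo M = 3 · 11 · 7 = 231.
Solve pairwise, accumulating the modulus:
  Start with x ≡ 0 (mod 3).
  Combine with x ≡ 0 (mod 11): since gcd(3, 11) = 1, we get a unique residue mod 33.
    Write x = 0 + 3·t and substitute into x ≡ 0 (mod 11): 3·t ≡ 0 − 0 = 0 (mod 11).
    The inverse of 3 mod 11 is 4 (since 3·4 = 12 = 1·11 + 1), so t ≡ 4·0 = 0 ≡ 0 (mod 11).
    Then x = 0 + 3·0 = 0, valid modulo lcm(3, 11) = 33: x ≡ 0 (mod 33).
  Combine with x ≡ 2 (mod 7): since gcd(33, 7) = 1, we get a unique residue mod 231.
    Write x = 0 + 33·t and substitute into x ≡ 2 (mod 7): 33·t ≡ 2 − 0 = 2 (mod 7).
    Reduce coefficients mod 7: 5·t ≡ 2 (mod 7).
    The inverse of 5 mod 7 is 3 (since 5·3 = 15 = 2·7 + 1), so t ≡ 3·2 = 6 ≡ 6 (mod 7).
    Then x = 0 + 33·6 = 198, valid modulo lcm(33, 7) = 231: x ≡ 198 (mod 231).
Verify: 198 mod 3 = 0 ✓, 198 mod 11 = 0 ✓, 198 mod 7 = 2 ✓.

x ≡ 198 (mod 231).


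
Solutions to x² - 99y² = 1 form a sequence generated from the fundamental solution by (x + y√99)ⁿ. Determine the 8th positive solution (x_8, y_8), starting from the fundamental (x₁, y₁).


Step 1: Find the fundamental solution (x₁, y₁) of x² - 99y² = 1.
  Expand √99 as a continued fraction. a₀ = ⌊√99⌋ = 9; iterate m_{k+1} = d_k·a_k − m_k, d_{k+1} = (99 − m_{k+1}²)/d_k, a_{k+1} = ⌊(a₀ + m_{k+1})/d_{k+1}⌋ (starting m₀ = 0, d₀ = 1), with convergents p_k = a_k·p_{k-1} + p_{k-2}, q_k = a_k·q_{k-1} + q_{k-2} (p₋₁ = 1, q₋₁ = 0):
  k = 0: a₀ = 9; p₀/q₀ = 9/1; p₀² − 99·q₀² = 81 − 99 = -18.
  k = 1: m = 9, d = 18, a = ⌊(9 + 9)/18⌋ = 1; p/q = (1·9 + 1)/(1·1 + 0) = 10/1; p² − 99·q² = 100 − 99 = 1.
  The first convergent with p² − 99·q² = 1 gives the fundamental solution (x₁, y₁) = (10, 1).
Step 2: Apply the recurrence (x_{n+1}, y_{n+1}) = (x₁x_n + 99y₁y_n, x₁y_n + y₁x_n) repeatedly.
  From (x_1, y_1) = (10, 1): x_2 = 10·10 + 99·1·1 = 199; y_2 = 10·1 + 1·10 = 20.
  From (x_2, y_2) = (199, 20): x_3 = 10·199 + 99·1·20 = 3970; y_3 = 10·20 + 1·199 = 399.
  From (x_3, y_3) = (3970, 399): x_4 = 10·3970 + 99·1·399 = 79201; y_4 = 10·399 + 1·3970 = 7960.
  From (x_4, y_4) = (79201, 7960): x_5 = 10·79201 + 99·1·7960 = 1580050; y_5 = 10·7960 + 1·79201 = 158801.
  From (x_5, y_5) = (1580050, 158801): x_6 = 10·1580050 + 99·1·158801 = 31521799; y_6 = 10·158801 + 1·1580050 = 3168060.
  From (x_6, y_6) = (31521799, 3168060): x_7 = 10·31521799 + 99·1·3168060 = 628855930; y_7 = 10·3168060 + 1·31521799 = 63202399.
  From (x_7, y_7) = (628855930, 63202399): x_8 = 10·628855930 + 99·1·63202399 = 12545596801; y_8 = 10·63202399 + 1·628855930 = 1260879920.
Step 3: Verify x_8² - 99·y_8² = 157391999093261433601 - 157391999093261433600 = 1 (should be 1). ✓

(x_1, y_1) = (10, 1); (x_8, y_8) = (12545596801, 1260879920).


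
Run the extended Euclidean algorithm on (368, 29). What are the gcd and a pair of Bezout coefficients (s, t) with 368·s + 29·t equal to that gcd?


Euclidean algorithm on (368, 29) — divide until remainder is 0:
  368 = 12 · 29 + 20
  29 = 1 · 20 + 9
  20 = 2 · 9 + 2
  9 = 4 · 2 + 1
  2 = 2 · 1 + 0
gcd(368, 29) = 1.
Track Bezout coefficients alongside the remainders: start with r₀ = 368 = a·1 + b·0 (s = 1, t = 0) and r₁ = 29 = a·0 + b·1 (s = 0, t = 1); each new remainder r_{k+1} = r_{k-1} − q_k·r_k inherits s_{k+1} = s_{k-1} − q_k·s_k, t_{k+1} = t_{k-1} − q_k·t_k, so r_k = a·s_k + b·t_k at every step:
  q = 12: r = 20, s = 1 − 12·0 = 1, t = 0 − 12·1 = -12  (check: 368·1 + 29·(-12) = 20)
  q = 1: r = 9, s = 0 − 1·1 = -1, t = 1 − 1·(-12) = 13  (check: 368·(-1) + 29·13 = 9)
  q = 2: r = 2, s = 1 − 2·(-1) = 3, t = -12 − 2·13 = -38  (check: 368·3 + 29·(-38) = 2)
  q = 4: r = 1, s = -1 − 4·3 = -13, t = 13 − 4·(-38) = 165  (check: 368·(-13) + 29·165 = 1)
The row with r = 1 (the gcd) gives the Bezout coefficients s = -13, t = 165.
Result: 368 · (-13) + 29 · (165) = 1.

gcd(368, 29) = 1; s = -13, t = 165 (check: 368·(-13) + 29·165 = 1).


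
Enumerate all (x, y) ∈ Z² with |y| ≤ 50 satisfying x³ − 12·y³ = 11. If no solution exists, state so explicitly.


The equation is x³ - 12y³ = 11. For fixed y, x³ = 12·y³ + 11, so a solution requires the RHS to be a perfect cube.
Strategy: iterate y from -50 to 50, compute RHS = 12·y³ + 11, and check whether it is a (positive or negative) perfect cube.
Check small values of y:
  y = 0: RHS = 11 is not a perfect cube.
  y = 1: RHS = 23 is not a perfect cube.
  y = -1: RHS = -1 = (-1)³ ⇒ x = -1 works.
  y = 2: RHS = 107 is not a perfect cube.
  y = -2: RHS = -85 is not a perfect cube.
  y = 3: RHS = 335 is not a perfect cube.
  y = -3: RHS = -313 is not a perfect cube.
Continuing the search up to |y| = 50 finds no further solutions beyond those listed.
Collected solutions: (-1, -1).

Solutions (with |y| ≤ 50): (-1, -1).


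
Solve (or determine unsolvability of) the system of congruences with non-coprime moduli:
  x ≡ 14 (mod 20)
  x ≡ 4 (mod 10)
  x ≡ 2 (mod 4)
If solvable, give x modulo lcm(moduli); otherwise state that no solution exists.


Moduli 20, 10, 4 are not pairwise coprime, so CRT works modulo lcm(m_i) when all pairwise compatibility conditions hold.
Pairwise compatibility: gcd(m_i, m_j) must divide a_i - a_j for every pair.
Merge one congruence at a time:
  Start: x ≡ 14 (mod 20).
  Combine with x ≡ 4 (mod 10): gcd(20, 10) = 10; 4 - 14 = -10, which IS divisible by 10, so compatible.
    Write x = 14 + 20·t and substitute into x ≡ 4 (mod 10): 20·t ≡ 4 − 14 = -10 (mod 10).
    Divide the congruence (and modulus) by g = 10: 2·t ≡ -1 (mod 1).
    Modulo 1 every t works; take t = 0.
    Then x = 14 + 20·0 = 14, valid modulo lcm(20, 10) = 20: x ≡ 14 (mod 20).
  Combine with x ≡ 2 (mod 4): gcd(20, 4) = 4; 2 - 14 = -12, which IS divisible by 4, so compatible.
    Write x = 14 + 20·t and substitute into x ≡ 2 (mod 4): 20·t ≡ 2 − 14 = -12 (mod 4).
    Divide the congruence (and modulus) by g = 4: 5·t ≡ -3 (mod 1).
    Modulo 1 every t works; take t = 0.
    Then x = 14 + 20·0 = 14, valid modulo lcm(20, 4) = 20: x ≡ 14 (mod 20).
Verify: 14 mod 20 = 14, 14 mod 10 = 4, 14 mod 4 = 2.

x ≡ 14 (mod 20).


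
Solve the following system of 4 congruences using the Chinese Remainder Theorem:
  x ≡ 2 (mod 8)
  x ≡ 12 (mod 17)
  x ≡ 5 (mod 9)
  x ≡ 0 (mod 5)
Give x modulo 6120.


Product of moduli M = 8 · 17 · 9 · 5 = 6120.
Merge one congruence at a time:
  Start: x ≡ 2 (mod 8).
  Combine with x ≡ 12 (mod 17); new modulus lcm = 136.
    Write x = 2 + 8·t and substitute into x ≡ 12 (mod 17): 8·t ≡ 12 − 2 = 10 (mod 17).
    The inverse of 8 mod 17 is 15 (since 8·15 = 120 = 7·17 + 1), so t ≡ 15·10 = 150 ≡ 14 (mod 17).
    Then x = 2 + 8·14 = 114, valid modulo lcm(8, 17) = 136: x ≡ 114 (mod 136).
  Combine with x ≡ 5 (mod 9); new modulus lcm = 1224.
    Write x = 114 + 136·t and substitute into x ≡ 5 (mod 9): 136·t ≡ 5 − 114 = -109 (mod 9).
    Reduce coefficients mod 9: 1·t ≡ 8 (mod 9).
    So t ≡ 8 (mod 9).
    Then x = 114 + 136·8 = 1202, valid modulo lcm(136, 9) = 1224: x ≡ 1202 (mod 1224).
  Combine with x ≡ 0 (mod 5); new modulus lcm = 6120.
    Write x = 1202 + 1224·t and substitute into x ≡ 0 (mod 5): 1224·t ≡ 0 − 1202 = -1202 (mod 5).
    Reduce coefficients mod 5: 4·t ≡ 3 (mod 5).
    The inverse of 4 mod 5 is 4 (since 4·4 = 16 = 3·5 + 1), so t ≡ 4·3 = 12 ≡ 2 (mod 5).
    Then x = 1202 + 1224·2 = 3650, valid modulo lcm(1224, 5) = 6120: x ≡ 3650 (mod 6120).
Verify against each original: 3650 mod 8 = 2, 3650 mod 17 = 12, 3650 mod 9 = 5, 3650 mod 5 = 0.

x ≡ 3650 (mod 6120).


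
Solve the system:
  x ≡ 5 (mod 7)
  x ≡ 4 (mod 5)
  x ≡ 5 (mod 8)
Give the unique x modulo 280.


Moduli 7, 5, 8 are pairwise coprime; by CRT there is a unique solution modulo M = 7 · 5 · 8 = 280.
Solve pairwise, accumulating the modulus:
  Start with x ≡ 5 (mod 7).
  Combine with x ≡ 4 (mod 5): since gcd(7, 5) = 1, we get a unique residue mod 35.
    Write x = 5 + 7·t and substitute into x ≡ 4 (mod 5): 7·t ≡ 4 − 5 = -1 (mod 5).
    Reduce coefficients mod 5: 2·t ≡ 4 (mod 5).
    The inverse of 2 mod 5 is 3 (since 2·3 = 6 = 1·5 + 1), so t ≡ 3·4 = 12 ≡ 2 (mod 5).
    Then x = 5 + 7·2 = 19, valid modulo lcm(7, 5) = 35: x ≡ 19 (mod 35).
  Combine with x ≡ 5 (mod 8): since gcd(35, 8) = 1, we get a unique residue mod 280.
    Write x = 19 + 35·t and substitute into x ≡ 5 (mod 8): 35·t ≡ 5 − 19 = -14 (mod 8).
    Reduce coefficients mod 8: 3·t ≡ 2 (mod 8).
    The inverse of 3 mod 8 is 3 (since 3·3 = 9 = 1·8 + 1), so t ≡ 3·2 = 6 ≡ 6 (mod 8).
    Then x = 19 + 35·6 = 229, valid modulo lcm(35, 8) = 280: x ≡ 229 (mod 280).
Verify: 229 mod 7 = 5 ✓, 229 mod 5 = 4 ✓, 229 mod 8 = 5 ✓.

x ≡ 229 (mod 280).


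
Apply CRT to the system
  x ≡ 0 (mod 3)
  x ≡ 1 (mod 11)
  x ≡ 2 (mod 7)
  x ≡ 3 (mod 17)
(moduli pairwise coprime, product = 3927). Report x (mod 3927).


Product of moduli M = 3 · 11 · 7 · 17 = 3927.
Merge one congruence at a time:
  Start: x ≡ 0 (mod 3).
  Combine with x ≡ 1 (mod 11); new modulus lcm = 33.
    Write x = 0 + 3·t and substitute into x ≡ 1 (mod 11): 3·t ≡ 1 − 0 = 1 (mod 11).
    The inverse of 3 mod 11 is 4 (since 3·4 = 12 = 1·11 + 1), so t ≡ 4·1 = 4 ≡ 4 (mod 11).
    Then x = 0 + 3·4 = 12, valid modulo lcm(3, 11) = 33: x ≡ 12 (mod 33).
  Combine with x ≡ 2 (mod 7); new modulus lcm = 231.
    Write x = 12 + 33·t and substitute into x ≡ 2 (mod 7): 33·t ≡ 2 − 12 = -10 (mod 7).
    Reduce coefficients mod 7: 5·t ≡ 4 (mod 7).
    The inverse of 5 mod 7 is 3 (since 5·3 = 15 = 2·7 + 1), so t ≡ 3·4 = 12 ≡ 5 (mod 7).
    Then x = 12 + 33·5 = 177, valid modulo lcm(33, 7) = 231: x ≡ 177 (mod 231).
  Combine with x ≡ 3 (mod 17); new modulus lcm = 3927.
    Write x = 177 + 231·t and substitute into x ≡ 3 (mod 17): 231·t ≡ 3 − 177 = -174 (mod 17).
    Reduce coefficients mod 17: 10·t ≡ 13 (mod 17).
    The inverse of 10 mod 17 is 12 (since 10·12 = 120 = 7·17 + 1), so t ≡ 12·13 = 156 ≡ 3 (mod 17).
    Then x = 177 + 231·3 = 870, valid modulo lcm(231, 17) = 3927: x ≡ 870 (mod 3927).
Verify against each original: 870 mod 3 = 0, 870 mod 11 = 1, 870 mod 7 = 2, 870 mod 17 = 3.

x ≡ 870 (mod 3927).


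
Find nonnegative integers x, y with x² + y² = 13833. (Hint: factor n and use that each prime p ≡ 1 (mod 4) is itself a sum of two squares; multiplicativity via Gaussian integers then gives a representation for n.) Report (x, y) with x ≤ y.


Step 1: Factor n = 13833 = 3^2 · 29 · 53.
Step 2: Check the mod-4 condition on each prime factor: 3 ≡ 3 (mod 4), exponent 2 (must be even); 29 ≡ 1 (mod 4), exponent 1; 53 ≡ 1 (mod 4), exponent 1.
All primes ≡ 3 (mod 4) appear to even exponent (or don't appear), so by the two-squares theorem n IS expressible as a sum of two squares.
Step 3: Build a representation. Group n = k² · m with k = 3 and m = 29 · 53 = 1537 (a product of primes ≡ 1 (mod 4)); a representation of m scales to one of n via (k·x)² + (k·y)² = k²(x² + y²). Each prime p ≡ 1 (mod 4) is itself a sum of two squares; find a² by testing p − a² for a perfect square:
  29: 29 − 1² = 28, 29 − 2² = 25 = 5² ⇒ 29 = 2² + 5².
  53: 53 − 1² = 52, 53 − 2² = 49 = 7² ⇒ 53 = 2² + 7².
  Combine using the Brahmagupta–Fibonacci identity (a² + b²)(c² + d²) = (ac − bd)² + (ad + bc)² = (ac + bd)² + (ad − bc)²:
  29 · 53 = 1537: from (2² + 5²)(2² + 7²), take (2·2 − 5·7, 2·7 + 5·2) = (4 − 35, 14 + 10) = (-31, 24); dropping signs (only squares matter) gives (31, 24); check 31² + 24² = 961 + 576 = 1537 ✓.
  Scale by k = 3: (3·31, 3·24) = (93, 72).
Step 4: Order so x ≤ y and verify: 72² + 93² = 5184 + 8649 = 13833 = n. ✓

n = 13833 = 72² + 93² (one valid representation with x ≤ y).


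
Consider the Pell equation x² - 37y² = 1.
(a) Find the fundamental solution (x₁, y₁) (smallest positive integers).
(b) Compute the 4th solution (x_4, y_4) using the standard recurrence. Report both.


Step 1: Find the fundamental solution (x₁, y₁) of x² - 37y² = 1.
  Expand √37 as a continued fraction. a₀ = ⌊√37⌋ = 6; iterate m_{k+1} = d_k·a_k − m_k, d_{k+1} = (37 − m_{k+1}²)/d_k, a_{k+1} = ⌊(a₀ + m_{k+1})/d_{k+1}⌋ (starting m₀ = 0, d₀ = 1), with convergents p_k = a_k·p_{k-1} + p_{k-2}, q_k = a_k·q_{k-1} + q_{k-2} (p₋₁ = 1, q₋₁ = 0):
  k = 0: a₀ = 6; p₀/q₀ = 6/1; p₀² − 37·q₀² = 36 − 37 = -1.
  k = 1: m = 6, d = 1, a = ⌊(6 + 6)/1⌋ = 12; p/q = (12·6 + 1)/(12·1 + 0) = 73/12; p² − 37·q² = 5329 − 5328 = 1.
  The first convergent with p² − 37·q² = 1 gives the fundamental solution (x₁, y₁) = (73, 12).
Step 2: Apply the recurrence (x_{n+1}, y_{n+1}) = (x₁x_n + 37y₁y_n, x₁y_n + y₁x_n) repeatedly.
  From (x_1, y_1) = (73, 12): x_2 = 73·73 + 37·12·12 = 10657; y_2 = 73·12 + 12·73 = 1752.
  From (x_2, y_2) = (10657, 1752): x_3 = 73·10657 + 37·12·1752 = 1555849; y_3 = 73·1752 + 12·10657 = 255780.
  From (x_3, y_3) = (1555849, 255780): x_4 = 73·1555849 + 37·12·255780 = 227143297; y_4 = 73·255780 + 12·1555849 = 37342128.
Step 3: Verify x_4² - 37·y_4² = 51594077372030209 - 51594077372030208 = 1 (should be 1). ✓

(x_1, y_1) = (73, 12); (x_4, y_4) = (227143297, 37342128).


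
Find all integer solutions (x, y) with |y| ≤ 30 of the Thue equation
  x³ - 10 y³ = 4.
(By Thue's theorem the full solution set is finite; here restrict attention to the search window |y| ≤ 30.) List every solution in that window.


The equation is x³ - 10y³ = 4. For fixed y, x³ = 10·y³ + 4, so a solution requires the RHS to be a perfect cube.
Strategy: iterate y from -30 to 30, compute RHS = 10·y³ + 4, and check whether it is a (positive or negative) perfect cube.
Check small values of y:
  y = 0: RHS = 4 is not a perfect cube.
  y = 1: RHS = 14 is not a perfect cube.
  y = -1: RHS = -6 is not a perfect cube.
  y = 2: RHS = 84 is not a perfect cube.
  y = -2: RHS = -76 is not a perfect cube.
  y = 3: RHS = 274 is not a perfect cube.
  y = -3: RHS = -266 is not a perfect cube.
Continuing the search up to |y| = 30 finds no solutions either.
No (x, y) in the scanned range satisfies the equation.

No integer solutions with |y| ≤ 30.


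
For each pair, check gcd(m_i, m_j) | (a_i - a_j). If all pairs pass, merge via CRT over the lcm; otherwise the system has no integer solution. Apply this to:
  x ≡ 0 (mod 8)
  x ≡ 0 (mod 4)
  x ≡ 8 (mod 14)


Moduli 8, 4, 14 are not pairwise coprime, so CRT works modulo lcm(m_i) when all pairwise compatibility conditions hold.
Pairwise compatibility: gcd(m_i, m_j) must divide a_i - a_j for every pair.
Merge one congruence at a time:
  Start: x ≡ 0 (mod 8).
  Combine with x ≡ 0 (mod 4): gcd(8, 4) = 4; 0 - 0 = 0, which IS divisible by 4, so compatible.
    Write x = 0 + 8·t and substitute into x ≡ 0 (mod 4): 8·t ≡ 0 − 0 = 0 (mod 4).
    Divide the congruence (and modulus) by g = 4: 2·t ≡ 0 (mod 1).
    Modulo 1 every t works; take t = 0.
    Then x = 0 + 8·0 = 0, valid modulo lcm(8, 4) = 8: x ≡ 0 (mod 8).
  Combine with x ≡ 8 (mod 14): gcd(8, 14) = 2; 8 - 0 = 8, which IS divisible by 2, so compatible.
    Write x = 0 + 8·t and substitute into x ≡ 8 (mod 14): 8·t ≡ 8 − 0 = 8 (mod 14).
    Divide the congruence (and modulus) by g = 2: 4·t ≡ 4 (mod 7).
    The inverse of 4 mod 7 is 2 (since 4·2 = 8 = 1·7 + 1), so t ≡ 2·4 = 8 ≡ 1 (mod 7).
    Then x = 0 + 8·1 = 8, valid modulo lcm(8, 14) = 56: x ≡ 8 (mod 56).
Verify: 8 mod 8 = 0, 8 mod 4 = 0, 8 mod 14 = 8.

x ≡ 8 (mod 56).


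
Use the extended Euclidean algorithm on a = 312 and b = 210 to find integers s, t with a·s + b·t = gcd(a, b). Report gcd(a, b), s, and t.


Euclidean algorithm on (312, 210) — divide until remainder is 0:
  312 = 1 · 210 + 102
  210 = 2 · 102 + 6
  102 = 17 · 6 + 0
gcd(312, 210) = 6.
Track Bezout coefficients alongside the remainders: start with r₀ = 312 = a·1 + b·0 (s = 1, t = 0) and r₁ = 210 = a·0 + b·1 (s = 0, t = 1); each new remainder r_{k+1} = r_{k-1} − q_k·r_k inherits s_{k+1} = s_{k-1} − q_k·s_k, t_{k+1} = t_{k-1} − q_k·t_k, so r_k = a·s_k + b·t_k at every step:
  q = 1: r = 102, s = 1 − 1·0 = 1, t = 0 − 1·1 = -1  (check: 312·1 + 210·(-1) = 102)
  q = 2: r = 6, s = 0 − 2·1 = -2, t = 1 − 2·(-1) = 3  (check: 312·(-2) + 210·3 = 6)
The row with r = 6 (the gcd) gives the Bezout coefficients s = -2, t = 3.
Result: 312 · (-2) + 210 · (3) = 6.

gcd(312, 210) = 6; s = -2, t = 3 (check: 312·(-2) + 210·3 = 6).


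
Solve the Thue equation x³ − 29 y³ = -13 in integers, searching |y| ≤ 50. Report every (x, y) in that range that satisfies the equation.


The equation is x³ - 29y³ = -13. For fixed y, x³ = 29·y³ − 13, so a solution requires the RHS to be a perfect cube.
Strategy: iterate y from -50 to 50, compute RHS = 29·y³ − 13, and check whether it is a (positive or negative) perfect cube.
Check small values of y:
  y = 0: RHS = -13 is not a perfect cube.
  y = 1: RHS = 16 is not a perfect cube.
  y = -1: RHS = -42 is not a perfect cube.
  y = 2: RHS = 219 is not a perfect cube.
  y = -2: RHS = -245 is not a perfect cube.
  y = 3: RHS = 770 is not a perfect cube.
  y = -3: RHS = -796 is not a perfect cube.
Continuing the search up to |y| = 50 finds no solutions either.
No (x, y) in the scanned range satisfies the equation.

No integer solutions with |y| ≤ 50.


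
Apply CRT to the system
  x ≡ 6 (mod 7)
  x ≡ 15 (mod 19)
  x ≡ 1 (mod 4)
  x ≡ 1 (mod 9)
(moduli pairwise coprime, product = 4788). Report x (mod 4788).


Product of moduli M = 7 · 19 · 4 · 9 = 4788.
Merge one congruence at a time:
  Start: x ≡ 6 (mod 7).
  Combine with x ≡ 15 (mod 19); new modulus lcm = 133.
    Write x = 6 + 7·t and substitute into x ≡ 15 (mod 19): 7·t ≡ 15 − 6 = 9 (mod 19).
    The inverse of 7 mod 19 is 11 (since 7·11 = 77 = 4·19 + 1), so t ≡ 11·9 = 99 ≡ 4 (mod 19).
    Then x = 6 + 7·4 = 34, valid modulo lcm(7, 19) = 133: x ≡ 34 (mod 133).
  Combine with x ≡ 1 (mod 4); new modulus lcm = 532.
    Write x = 34 + 133·t and substitute into x ≡ 1 (mod 4): 133·t ≡ 1 − 34 = -33 (mod 4).
    Reduce coefficients mod 4: 1·t ≡ 3 (mod 4).
    So t ≡ 3 (mod 4).
    Then x = 34 + 133·3 = 433, valid modulo lcm(133, 4) = 532: x ≡ 433 (mod 532).
  Combine with x ≡ 1 (mod 9); new modulus lcm = 4788.
    Write x = 433 + 532·t and substitute into x ≡ 1 (mod 9): 532·t ≡ 1 − 433 = -432 (mod 9).
    Reduce coefficients mod 9: 1·t ≡ 0 (mod 9).
    So t ≡ 0 (mod 9).
    Then x = 433 + 532·0 = 433, valid modulo lcm(532, 9) = 4788: x ≡ 433 (mod 4788).
Verify against each original: 433 mod 7 = 6, 433 mod 19 = 15, 433 mod 4 = 1, 433 mod 9 = 1.

x ≡ 433 (mod 4788).


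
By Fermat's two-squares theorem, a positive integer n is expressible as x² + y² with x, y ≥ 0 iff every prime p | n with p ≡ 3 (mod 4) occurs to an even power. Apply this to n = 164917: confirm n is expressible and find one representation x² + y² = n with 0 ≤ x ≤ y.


Step 1: Factor n = 164917 = 17 · 89 · 109.
Step 2: Check the mod-4 condition on each prime factor: 17 ≡ 1 (mod 4), exponent 1; 89 ≡ 1 (mod 4), exponent 1; 109 ≡ 1 (mod 4), exponent 1.
All primes ≡ 3 (mod 4) appear to even exponent (or don't appear), so by the two-squares theorem n IS expressible as a sum of two squares.
Step 3: Build a representation. Here n = 17 · 89 · 109 is a product of primes ≡ 1 (mod 4). Each prime p ≡ 1 (mod 4) is itself a sum of two squares; find a² by testing p − a² for a perfect square:
  17: 17 − 1² = 16 = 4² ⇒ 17 = 1² + 4².
  89: 89 − 1² = 88, 89 − 2² = 85, 89 − 3² = 80, 89 − 4² = 73, 89 − 5² = 64 = 8² ⇒ 89 = 5² + 8².
  109: 109 − 1² = 108, 109 − 2² = 105, 109 − 3² = 100 = 10² ⇒ 109 = 3² + 10².
  Combine using the Brahmagupta–Fibonacci identity (a² + b²)(c² + d²) = (ac − bd)² + (ad + bc)² = (ac + bd)² + (ad − bc)²:
  17 · 89 = 1513: from (1² + 4²)(5² + 8²), take (1·5 − 4·8, 1·8 + 4·5) = (5 − 32, 8 + 20) = (-27, 28); dropping signs (only squares matter) gives (27, 28); check 27² + 28² = 729 + 784 = 1513 ✓.
  1513 · 109 = 164917: from (27² + 28²)(3² + 10²), take (27·3 − 28·10, 27·10 + 28·3) = (81 − 280, 270 + 84) = (-199, 354); dropping signs (only squares matter) gives (199, 354); check 199² + 354² = 39601 + 125316 = 164917 ✓.
Step 4: Order so x ≤ y and verify: 199² + 354² = 39601 + 125316 = 164917 = n. ✓

n = 164917 = 199² + 354² (one valid representation with x ≤ y).


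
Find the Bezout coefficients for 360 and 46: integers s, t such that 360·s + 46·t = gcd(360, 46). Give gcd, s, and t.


Euclidean algorithm on (360, 46) — divide until remainder is 0:
  360 = 7 · 46 + 38
  46 = 1 · 38 + 8
  38 = 4 · 8 + 6
  8 = 1 · 6 + 2
  6 = 3 · 2 + 0
gcd(360, 46) = 2.
Track Bezout coefficients alongside the remainders: start with r₀ = 360 = a·1 + b·0 (s = 1, t = 0) and r₁ = 46 = a·0 + b·1 (s = 0, t = 1); each new remainder r_{k+1} = r_{k-1} − q_k·r_k inherits s_{k+1} = s_{k-1} − q_k·s_k, t_{k+1} = t_{k-1} − q_k·t_k, so r_k = a·s_k + b·t_k at every step:
  q = 7: r = 38, s = 1 − 7·0 = 1, t = 0 − 7·1 = -7  (check: 360·1 + 46·(-7) = 38)
  q = 1: r = 8, s = 0 − 1·1 = -1, t = 1 − 1·(-7) = 8  (check: 360·(-1) + 46·8 = 8)
  q = 4: r = 6, s = 1 − 4·(-1) = 5, t = -7 − 4·8 = -39  (check: 360·5 + 46·(-39) = 6)
  q = 1: r = 2, s = -1 − 1·5 = -6, t = 8 − 1·(-39) = 47  (check: 360·(-6) + 46·47 = 2)
The row with r = 2 (the gcd) gives the Bezout coefficients s = -6, t = 47.
Result: 360 · (-6) + 46 · (47) = 2.

gcd(360, 46) = 2; s = -6, t = 47 (check: 360·(-6) + 46·47 = 2).


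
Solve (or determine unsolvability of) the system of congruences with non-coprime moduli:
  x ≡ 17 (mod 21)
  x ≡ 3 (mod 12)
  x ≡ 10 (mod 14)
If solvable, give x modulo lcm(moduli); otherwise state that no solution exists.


Moduli 21, 12, 14 are not pairwise coprime, so CRT works modulo lcm(m_i) when all pairwise compatibility conditions hold.
Pairwise compatibility: gcd(m_i, m_j) must divide a_i - a_j for every pair.
Merge one congruence at a time:
  Start: x ≡ 17 (mod 21).
  Combine with x ≡ 3 (mod 12): gcd(21, 12) = 3, and 3 - 17 = -14 is NOT divisible by 3.
    ⇒ system is inconsistent (no integer solution).

No solution (the system is inconsistent).


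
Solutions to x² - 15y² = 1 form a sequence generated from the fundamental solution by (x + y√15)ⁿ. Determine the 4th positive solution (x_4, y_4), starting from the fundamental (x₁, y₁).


Step 1: Find the fundamental solution (x₁, y₁) of x² - 15y² = 1.
  Expand √15 as a continued fraction. a₀ = ⌊√15⌋ = 3; iterate m_{k+1} = d_k·a_k − m_k, d_{k+1} = (15 − m_{k+1}²)/d_k, a_{k+1} = ⌊(a₀ + m_{k+1})/d_{k+1}⌋ (starting m₀ = 0, d₀ = 1), with convergents p_k = a_k·p_{k-1} + p_{k-2}, q_k = a_k·q_{k-1} + q_{k-2} (p₋₁ = 1, q₋₁ = 0):
  k = 0: a₀ = 3; p₀/q₀ = 3/1; p₀² − 15·q₀² = 9 − 15 = -6.
  k = 1: m = 3, d = 6, a = ⌊(3 + 3)/6⌋ = 1; p/q = (1·3 + 1)/(1·1 + 0) = 4/1; p² − 15·q² = 16 − 15 = 1.
  The first convergent with p² − 15·q² = 1 gives the fundamental solution (x₁, y₁) = (4, 1).
Step 2: Apply the recurrence (x_{n+1}, y_{n+1}) = (x₁x_n + 15y₁y_n, x₁y_n + y₁x_n) repeatedly.
  From (x_1, y_1) = (4, 1): x_2 = 4·4 + 15·1·1 = 31; y_2 = 4·1 + 1·4 = 8.
  From (x_2, y_2) = (31, 8): x_3 = 4·31 + 15·1·8 = 244; y_3 = 4·8 + 1·31 = 63.
  From (x_3, y_3) = (244, 63): x_4 = 4·244 + 15·1·63 = 1921; y_4 = 4·63 + 1·244 = 496.
Step 3: Verify x_4² - 15·y_4² = 3690241 - 3690240 = 1 (should be 1). ✓

(x_1, y_1) = (4, 1); (x_4, y_4) = (1921, 496).


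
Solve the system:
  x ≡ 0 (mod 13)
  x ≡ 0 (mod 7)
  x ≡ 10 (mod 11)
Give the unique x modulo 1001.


Moduli 13, 7, 11 are pairwise coprime; by CRT there is a unique solution modulo M = 13 · 7 · 11 = 1001.
Solve pairwise, accumulating the modulus:
  Start with x ≡ 0 (mod 13).
  Combine with x ≡ 0 (mod 7): since gcd(13, 7) = 1, we get a unique residue mod 91.
    Write x = 0 + 13·t and substitute into x ≡ 0 (mod 7): 13·t ≡ 0 − 0 = 0 (mod 7).
    Reduce coefficients mod 7: 6·t ≡ 0 (mod 7).
    The inverse of 6 mod 7 is 6 (since 6·6 = 36 = 5·7 + 1), so t ≡ 6·0 = 0 ≡ 0 (mod 7).
    Then x = 0 + 13·0 = 0, valid modulo lcm(13, 7) = 91: x ≡ 0 (mod 91).
  Combine with x ≡ 10 (mod 11): since gcd(91, 11) = 1, we get a unique residue mod 1001.
    Write x = 0 + 91·t and substitute into x ≡ 10 (mod 11): 91·t ≡ 10 − 0 = 10 (mod 11).
    Reduce coefficients mod 11: 3·t ≡ 10 (mod 11).
    The inverse of 3 mod 11 is 4 (since 3·4 = 12 = 1·11 + 1), so t ≡ 4·10 = 40 ≡ 7 (mod 11).
    Then x = 0 + 91·7 = 637, valid modulo lcm(91, 11) = 1001: x ≡ 637 (mod 1001).
Verify: 637 mod 13 = 0 ✓, 637 mod 7 = 0 ✓, 637 mod 11 = 10 ✓.

x ≡ 637 (mod 1001).


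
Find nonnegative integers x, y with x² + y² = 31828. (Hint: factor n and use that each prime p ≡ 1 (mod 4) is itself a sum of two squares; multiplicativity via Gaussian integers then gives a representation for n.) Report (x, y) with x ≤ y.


Step 1: Factor n = 31828 = 2^2 · 73 · 109.
Step 2: Check the mod-4 condition on each prime factor: 2 = 2 (special); 73 ≡ 1 (mod 4), exponent 1; 109 ≡ 1 (mod 4), exponent 1.
All primes ≡ 3 (mod 4) appear to even exponent (or don't appear), so by the two-squares theorem n IS expressible as a sum of two squares.
Step 3: Build a representation. Group n = k² · m with k = 2 and m = 73 · 109 = 7957 (a product of primes ≡ 1 (mod 4)); a representation of m scales to one of n via (k·x)² + (k·y)² = k²(x² + y²). Each prime p ≡ 1 (mod 4) is itself a sum of two squares; find a² by testing p − a² for a perfect square:
  73: 73 − 1² = 72, 73 − 2² = 69, 73 − 3² = 64 = 8² ⇒ 73 = 3² + 8².
  109: 109 − 1² = 108, 109 − 2² = 105, 109 − 3² = 100 = 10² ⇒ 109 = 3² + 10².
  Combine using the Brahmagupta–Fibonacci identity (a² + b²)(c² + d²) = (ac − bd)² + (ad + bc)² = (ac + bd)² + (ad − bc)²:
  73 · 109 = 7957: from (3² + 8²)(3² + 10²), take (3·3 − 8·10, 3·10 + 8·3) = (9 − 80, 30 + 24) = (-71, 54); dropping signs (only squares matter) gives (71, 54); check 71² + 54² = 5041 + 2916 = 7957 ✓.
  Scale by k = 2: (2·71, 2·54) = (142, 108).
Step 4: Order so x ≤ y and verify: 108² + 142² = 11664 + 20164 = 31828 = n. ✓

n = 31828 = 108² + 142² (one valid representation with x ≤ y).


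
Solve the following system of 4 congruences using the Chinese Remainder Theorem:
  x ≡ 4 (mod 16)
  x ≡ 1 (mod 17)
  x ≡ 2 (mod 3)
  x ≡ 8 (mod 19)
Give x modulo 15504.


Product of moduli M = 16 · 17 · 3 · 19 = 15504.
Merge one congruence at a time:
  Start: x ≡ 4 (mod 16).
  Combine with x ≡ 1 (mod 17); new modulus lcm = 272.
    Write x = 4 + 16·t and substitute into x ≡ 1 (mod 17): 16·t ≡ 1 − 4 = -3 (mod 17).
    Reduce coefficients mod 17: 16·t ≡ 14 (mod 17).
    The inverse of 16 mod 17 is 16 (since 16·16 = 256 = 15·17 + 1), so t ≡ 16·14 = 224 ≡ 3 (mod 17).
    Then x = 4 + 16·3 = 52, valid modulo lcm(16, 17) = 272: x ≡ 52 (mod 272).
  Combine with x ≡ 2 (mod 3); new modulus lcm = 816.
    Write x = 52 + 272·t and substitute into x ≡ 2 (mod 3): 272·t ≡ 2 − 52 = -50 (mod 3).
    Reduce coefficients mod 3: 2·t ≡ 1 (mod 3).
    The inverse of 2 mod 3 is 2 (since 2·2 = 4 = 1·3 + 1), so t ≡ 2·1 = 2 ≡ 2 (mod 3).
    Then x = 52 + 272·2 = 596, valid modulo lcm(272, 3) = 816: x ≡ 596 (mod 816).
  Combine with x ≡ 8 (mod 19); new modulus lcm = 15504.
    Write x = 596 + 816·t and substitute into x ≡ 8 (mod 19): 816·t ≡ 8 − 596 = -588 (mod 19).
    Reduce coefficients mod 19: 18·t ≡ 1 (mod 19).
    The inverse of 18 mod 19 is 18 (since 18·18 = 324 = 17·19 + 1), so t ≡ 18·1 = 18 ≡ 18 (mod 19).
    Then x = 596 + 816·18 = 15284, valid modulo lcm(816, 19) = 15504: x ≡ 15284 (mod 15504).
Verify against each original: 15284 mod 16 = 4, 15284 mod 17 = 1, 15284 mod 3 = 2, 15284 mod 19 = 8.

x ≡ 15284 (mod 15504).


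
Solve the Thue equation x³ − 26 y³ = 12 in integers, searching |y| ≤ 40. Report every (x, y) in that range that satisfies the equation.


The equation is x³ - 26y³ = 12. For fixed y, x³ = 26·y³ + 12, so a solution requires the RHS to be a perfect cube.
Strategy: iterate y from -40 to 40, compute RHS = 26·y³ + 12, and check whether it is a (positive or negative) perfect cube.
Check small values of y:
  y = 0: RHS = 12 is not a perfect cube.
  y = 1: RHS = 38 is not a perfect cube.
  y = -1: RHS = -14 is not a perfect cube.
  y = 2: RHS = 220 is not a perfect cube.
  y = -2: RHS = -196 is not a perfect cube.
  y = 3: RHS = 714 is not a perfect cube.
  y = -3: RHS = -690 is not a perfect cube.
Continuing the search up to |y| = 40 finds no solutions either.
No (x, y) in the scanned range satisfies the equation.

No integer solutions with |y| ≤ 40.


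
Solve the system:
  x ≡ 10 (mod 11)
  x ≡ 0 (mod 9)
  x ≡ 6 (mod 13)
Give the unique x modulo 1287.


Moduli 11, 9, 13 are pairwise coprime; by CRT there is a unique solution modulo M = 11 · 9 · 13 = 1287.
Solve pairwise, accumulating the modulus:
  Start with x ≡ 10 (mod 11).
  Combine with x ≡ 0 (mod 9): since gcd(11, 9) = 1, we get a unique residue mod 99.
    Write x = 10 + 11·t and substitute into x ≡ 0 (mod 9): 11·t ≡ 0 − 10 = -10 (mod 9).
    Reduce coefficients mod 9: 2·t ≡ 8 (mod 9).
    The inverse of 2 mod 9 is 5 (since 2·5 = 10 = 1·9 + 1), so t ≡ 5·8 = 40 ≡ 4 (mod 9).
    Then x = 10 + 11·4 = 54, valid modulo lcm(11, 9) = 99: x ≡ 54 (mod 99).
  Combine with x ≡ 6 (mod 13): since gcd(99, 13) = 1, we get a unique residue mod 1287.
    Write x = 54 + 99·t and substitute into x ≡ 6 (mod 13): 99·t ≡ 6 − 54 = -48 (mod 13).
    Reduce coefficients mod 13: 8·t ≡ 4 (mod 13).
    The inverse of 8 mod 13 is 5 (since 8·5 = 40 = 3·13 + 1), so t ≡ 5·4 = 20 ≡ 7 (mod 13).
    Then x = 54 + 99·7 = 747, valid modulo lcm(99, 13) = 1287: x ≡ 747 (mod 1287).
Verify: 747 mod 11 = 10 ✓, 747 mod 9 = 0 ✓, 747 mod 13 = 6 ✓.

x ≡ 747 (mod 1287).


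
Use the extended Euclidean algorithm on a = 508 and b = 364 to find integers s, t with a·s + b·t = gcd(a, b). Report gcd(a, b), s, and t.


Euclidean algorithm on (508, 364) — divide until remainder is 0:
  508 = 1 · 364 + 144
  364 = 2 · 144 + 76
  144 = 1 · 76 + 68
  76 = 1 · 68 + 8
  68 = 8 · 8 + 4
  8 = 2 · 4 + 0
gcd(508, 364) = 4.
Track Bezout coefficients alongside the remainders: start with r₀ = 508 = a·1 + b·0 (s = 1, t = 0) and r₁ = 364 = a·0 + b·1 (s = 0, t = 1); each new remainder r_{k+1} = r_{k-1} − q_k·r_k inherits s_{k+1} = s_{k-1} − q_k·s_k, t_{k+1} = t_{k-1} − q_k·t_k, so r_k = a·s_k + b·t_k at every step:
  q = 1: r = 144, s = 1 − 1·0 = 1, t = 0 − 1·1 = -1  (check: 508·1 + 364·(-1) = 144)
  q = 2: r = 76, s = 0 − 2·1 = -2, t = 1 − 2·(-1) = 3  (check: 508·(-2) + 364·3 = 76)
  q = 1: r = 68, s = 1 − 1·(-2) = 3, t = -1 − 1·3 = -4  (check: 508·3 + 364·(-4) = 68)
  q = 1: r = 8, s = -2 − 1·3 = -5, t = 3 − 1·(-4) = 7  (check: 508·(-5) + 364·7 = 8)
  q = 8: r = 4, s = 3 − 8·(-5) = 43, t = -4 − 8·7 = -60  (check: 508·43 + 364·(-60) = 4)
The row with r = 4 (the gcd) gives the Bezout coefficients s = 43, t = -60.
Result: 508 · (43) + 364 · (-60) = 4.

gcd(508, 364) = 4; s = 43, t = -60 (check: 508·43 + 364·(-60) = 4).


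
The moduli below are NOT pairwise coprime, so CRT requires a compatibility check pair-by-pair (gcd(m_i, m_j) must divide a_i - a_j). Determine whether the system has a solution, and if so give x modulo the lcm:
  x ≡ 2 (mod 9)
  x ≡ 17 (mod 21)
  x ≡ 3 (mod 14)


Moduli 9, 21, 14 are not pairwise coprime, so CRT works modulo lcm(m_i) when all pairwise compatibility conditions hold.
Pairwise compatibility: gcd(m_i, m_j) must divide a_i - a_j for every pair.
Merge one congruence at a time:
  Start: x ≡ 2 (mod 9).
  Combine with x ≡ 17 (mod 21): gcd(9, 21) = 3; 17 - 2 = 15, which IS divisible by 3, so compatible.
    Write x = 2 + 9·t and substitute into x ≡ 17 (mod 21): 9·t ≡ 17 − 2 = 15 (mod 21).
    Divide the congruence (and modulus) by g = 3: 3·t ≡ 5 (mod 7).
    The inverse of 3 mod 7 is 5 (since 3·5 = 15 = 2·7 + 1), so t ≡ 5·5 = 25 ≡ 4 (mod 7).
    Then x = 2 + 9·4 = 38, valid modulo lcm(9, 21) = 63: x ≡ 38 (mod 63).
  Combine with x ≡ 3 (mod 14): gcd(63, 14) = 7; 3 - 38 = -35, which IS divisible by 7, so compatible.
    Write x = 38 + 63·t and substitute into x ≡ 3 (mod 14): 63·t ≡ 3 − 38 = -35 (mod 14).
    Divide the congruence (and modulus) by g = 7: 9·t ≡ -5 (mod 2).
    Reduce coefficients mod 2: 1·t ≡ 1 (mod 2).
    So t ≡ 1 (mod 2).
    Then x = 38 + 63·1 = 101, valid modulo lcm(63, 14) = 126: x ≡ 101 (mod 126).
Verify: 101 mod 9 = 2, 101 mod 21 = 17, 101 mod 14 = 3.

x ≡ 101 (mod 126).
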